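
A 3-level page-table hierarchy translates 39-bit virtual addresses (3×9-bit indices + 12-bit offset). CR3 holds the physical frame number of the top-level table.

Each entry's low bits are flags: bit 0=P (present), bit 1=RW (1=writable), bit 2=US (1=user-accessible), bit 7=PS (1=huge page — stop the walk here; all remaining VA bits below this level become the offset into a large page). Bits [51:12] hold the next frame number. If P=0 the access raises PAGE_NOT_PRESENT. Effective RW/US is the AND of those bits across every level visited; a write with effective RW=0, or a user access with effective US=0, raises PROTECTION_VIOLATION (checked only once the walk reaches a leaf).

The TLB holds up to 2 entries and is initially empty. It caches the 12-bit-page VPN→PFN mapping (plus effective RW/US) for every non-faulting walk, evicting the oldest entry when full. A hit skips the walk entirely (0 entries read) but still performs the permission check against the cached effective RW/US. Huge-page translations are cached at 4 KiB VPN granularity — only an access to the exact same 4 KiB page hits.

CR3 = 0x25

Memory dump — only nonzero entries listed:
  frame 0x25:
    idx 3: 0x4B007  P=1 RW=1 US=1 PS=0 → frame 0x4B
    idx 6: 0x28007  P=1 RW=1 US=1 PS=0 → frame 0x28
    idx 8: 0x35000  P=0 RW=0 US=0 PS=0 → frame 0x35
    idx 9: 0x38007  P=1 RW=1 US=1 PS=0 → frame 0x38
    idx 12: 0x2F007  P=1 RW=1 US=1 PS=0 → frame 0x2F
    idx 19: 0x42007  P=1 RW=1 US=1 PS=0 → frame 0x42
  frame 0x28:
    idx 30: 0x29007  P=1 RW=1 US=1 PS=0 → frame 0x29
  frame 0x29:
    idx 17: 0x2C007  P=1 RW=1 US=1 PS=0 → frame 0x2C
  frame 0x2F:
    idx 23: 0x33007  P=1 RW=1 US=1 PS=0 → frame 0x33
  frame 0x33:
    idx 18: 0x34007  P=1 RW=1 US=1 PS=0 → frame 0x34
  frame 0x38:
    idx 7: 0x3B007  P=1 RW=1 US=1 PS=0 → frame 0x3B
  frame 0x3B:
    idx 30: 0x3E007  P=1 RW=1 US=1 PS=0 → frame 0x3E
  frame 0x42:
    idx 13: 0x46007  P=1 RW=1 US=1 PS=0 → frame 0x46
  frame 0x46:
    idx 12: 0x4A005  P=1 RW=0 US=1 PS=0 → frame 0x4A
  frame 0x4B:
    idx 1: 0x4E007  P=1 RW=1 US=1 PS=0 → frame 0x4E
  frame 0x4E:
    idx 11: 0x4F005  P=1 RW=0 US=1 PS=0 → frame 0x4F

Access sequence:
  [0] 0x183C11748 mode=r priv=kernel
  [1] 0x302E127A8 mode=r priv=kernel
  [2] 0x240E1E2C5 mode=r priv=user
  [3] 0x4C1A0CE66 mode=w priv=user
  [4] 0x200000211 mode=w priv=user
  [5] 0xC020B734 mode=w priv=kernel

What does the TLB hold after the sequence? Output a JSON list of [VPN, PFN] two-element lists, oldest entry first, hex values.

Trace:
#0 VA=0x183C11748 (r,kernel):
  [0] read 0x25 idx=6: raw=0x28007 flags P=1 W=1 U=1 S=0
  [1] read 0x28 idx=30: raw=0x29007 flags P=1 W=1 U=1 S=0
  [2] read 0x29 idx=17: raw=0x2C007 flags P=1 W=1 U=1 S=0
  → PA=0x2C748  (3 entries read)
#1 VA=0x302E127A8 (r,kernel):
  [0] read 0x25 idx=12: raw=0x2F007 flags P=1 W=1 U=1 S=0
  [1] read 0x2F idx=23: raw=0x33007 flags P=1 W=1 U=1 S=0
  [2] read 0x33 idx=18: raw=0x34007 flags P=1 W=1 U=1 S=0
  → PA=0x347A8  (3 entries read)
#2 VA=0x240E1E2C5 (r,user):
  [0] read 0x25 idx=9: raw=0x38007 flags P=1 W=1 U=1 S=0
  [1] read 0x38 idx=7: raw=0x3B007 flags P=1 W=1 U=1 S=0
  [2] read 0x3B idx=30: raw=0x3E007 flags P=1 W=1 U=1 S=0
  → PA=0x3E2C5  (3 entries read)
#3 VA=0x4C1A0CE66 (w,user):
  [0] read 0x25 idx=19: raw=0x42007 flags P=1 W=1 U=1 S=0
  [1] read 0x42 idx=13: raw=0x46007 flags P=1 W=1 U=1 S=0
  [2] read 0x46 idx=12: raw=0x4A005 flags P=1 W=0 U=1 S=0
  ✗ PROTECTION_VIOLATION  [3 reads]
#4 VA=0x200000211 (w,user):
  [0] read 0x25 idx=8: raw=0x35000 flags P=0 W=0 U=0 S=0
  ✗ PAGE_NOT_PRESENT  [1 reads]
#5 VA=0xC020B734 (w,kernel):
  [0] read 0x25 idx=3: raw=0x4B007 flags P=1 W=1 U=1 S=0
  [1] read 0x4B idx=1: raw=0x4E007 flags P=1 W=1 U=1 S=0
  [2] read 0x4E idx=11: raw=0x4F005 flags P=1 W=0 U=1 S=0
  ✗ PROTECTION_VIOLATION  [3 reads]

TLB: [["0x302E12", "0x34"], ["0x240E1E", "0x3E"]]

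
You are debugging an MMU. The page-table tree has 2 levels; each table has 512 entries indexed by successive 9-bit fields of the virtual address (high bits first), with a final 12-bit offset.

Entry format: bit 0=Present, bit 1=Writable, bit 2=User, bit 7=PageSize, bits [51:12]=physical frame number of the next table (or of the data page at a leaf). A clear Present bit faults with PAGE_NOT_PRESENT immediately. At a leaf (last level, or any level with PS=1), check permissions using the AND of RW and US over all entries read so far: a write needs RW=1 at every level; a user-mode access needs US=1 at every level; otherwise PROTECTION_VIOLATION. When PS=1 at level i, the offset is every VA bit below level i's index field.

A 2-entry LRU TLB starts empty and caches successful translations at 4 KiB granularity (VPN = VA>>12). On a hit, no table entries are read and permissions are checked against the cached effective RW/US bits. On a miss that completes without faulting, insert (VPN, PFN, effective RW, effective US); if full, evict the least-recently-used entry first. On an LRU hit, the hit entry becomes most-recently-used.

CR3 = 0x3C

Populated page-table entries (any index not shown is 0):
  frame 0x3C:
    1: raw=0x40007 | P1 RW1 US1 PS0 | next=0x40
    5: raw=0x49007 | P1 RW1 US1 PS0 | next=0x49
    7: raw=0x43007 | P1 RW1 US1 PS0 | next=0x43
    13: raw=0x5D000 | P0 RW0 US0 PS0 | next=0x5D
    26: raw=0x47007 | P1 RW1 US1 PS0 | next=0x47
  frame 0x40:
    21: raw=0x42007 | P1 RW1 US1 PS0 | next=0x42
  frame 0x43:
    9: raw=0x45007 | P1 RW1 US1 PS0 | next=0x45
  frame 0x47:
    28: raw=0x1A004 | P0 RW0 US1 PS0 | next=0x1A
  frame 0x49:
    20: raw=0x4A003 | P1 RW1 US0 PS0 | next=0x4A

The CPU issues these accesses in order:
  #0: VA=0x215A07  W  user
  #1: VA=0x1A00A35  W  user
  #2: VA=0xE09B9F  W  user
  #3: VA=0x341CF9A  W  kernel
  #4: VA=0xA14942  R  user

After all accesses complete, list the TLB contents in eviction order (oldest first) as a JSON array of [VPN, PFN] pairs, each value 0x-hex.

Per-access translation:
#0 VA=0x215A07 (w,user):
  [0] read 0x3C idx=1: raw=0x40007 flags P=1 W=1 U=1 S=0
  [1] read 0x40 idx=21: raw=0x42007 flags P=1 W=1 U=1 S=0
  → PA=0x42A07  (2 entries read)
#1 VA=0x1A00A35 (w,user):
  [0] read 0x3C idx=13: raw=0x5D000 flags P=0 W=0 U=0 S=0
  → PAGE_NOT_PRESENT  (1 entries read)
#2 VA=0xE09B9F (w,user):
  [0] read 0x3C idx=7: raw=0x43007 flags P=1 W=1 U=1 S=0
  [1] read 0x43 idx=9: raw=0x45007 flags P=1 W=1 U=1 S=0
  → PA=0x45B9F  (2 entries read)
#3 VA=0x341CF9A (w,kernel):
  [0] read 0x3C idx=26: raw=0x47007 flags P=1 W=1 U=1 S=0
  [1] read 0x47 idx=28: raw=0x1A004 flags P=0 W=0 U=1 S=0
  → PAGE_NOT_PRESENT  (2 entries read)
#4 VA=0xA14942 (r,user):
  [0] read 0x3C idx=5: raw=0x49007 flags P=1 W=1 U=1 S=0
  [1] read 0x49 idx=20: raw=0x4A003 flags P=1 W=1 U=0 S=0
  → PROTECTION_VIOLATION  (2 entries read)

TLB: [["0x215", "0x42"], ["0xE09", "0x45"]]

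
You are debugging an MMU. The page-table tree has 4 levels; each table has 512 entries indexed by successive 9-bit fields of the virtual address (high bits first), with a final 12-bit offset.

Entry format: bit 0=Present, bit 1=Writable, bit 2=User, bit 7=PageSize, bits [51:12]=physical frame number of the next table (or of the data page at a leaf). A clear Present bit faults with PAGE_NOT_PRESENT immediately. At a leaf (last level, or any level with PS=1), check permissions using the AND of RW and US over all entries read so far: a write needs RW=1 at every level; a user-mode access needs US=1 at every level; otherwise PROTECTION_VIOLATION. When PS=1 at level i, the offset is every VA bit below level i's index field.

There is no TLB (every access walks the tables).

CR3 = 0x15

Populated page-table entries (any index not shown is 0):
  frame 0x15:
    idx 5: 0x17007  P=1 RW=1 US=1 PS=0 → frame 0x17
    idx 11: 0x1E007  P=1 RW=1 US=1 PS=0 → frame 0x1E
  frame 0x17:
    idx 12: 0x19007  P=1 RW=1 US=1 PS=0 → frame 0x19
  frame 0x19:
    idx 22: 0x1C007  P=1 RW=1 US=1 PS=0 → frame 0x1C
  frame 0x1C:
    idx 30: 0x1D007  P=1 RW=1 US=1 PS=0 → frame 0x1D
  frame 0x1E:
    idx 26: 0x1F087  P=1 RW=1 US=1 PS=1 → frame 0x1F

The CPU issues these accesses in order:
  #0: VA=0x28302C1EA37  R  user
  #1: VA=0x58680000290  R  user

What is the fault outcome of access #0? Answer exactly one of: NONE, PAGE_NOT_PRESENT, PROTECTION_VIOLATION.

Trace:
#0 VA=0x28302C1EA37 (r,user):
  L0 @0x15[5] → 0x17007  P=1,RW=1,US=1,PS=0
  L1 @0x17[12] → 0x19007  P=1,RW=1,US=1,PS=0
  L2 @0x19[22] → 0x1C007  P=1,RW=1,US=1,PS=0
  L3 @0x1C[30] → 0x1D007  P=1,RW=1,US=1,PS=0
  → PA=0x1DA37  (4 entries read)
#1 VA=0x58680000290 (r,user):
  L0 @0x15[11] → 0x1E007  P=1,RW=1,US=1,PS=0
  L1 @0x1E[26] → 0x1F087  P=1,RW=1,US=1,PS=1
  → PA=0x1F290 (huge @L1)  (2 entries read)

Access #0 fault: NONE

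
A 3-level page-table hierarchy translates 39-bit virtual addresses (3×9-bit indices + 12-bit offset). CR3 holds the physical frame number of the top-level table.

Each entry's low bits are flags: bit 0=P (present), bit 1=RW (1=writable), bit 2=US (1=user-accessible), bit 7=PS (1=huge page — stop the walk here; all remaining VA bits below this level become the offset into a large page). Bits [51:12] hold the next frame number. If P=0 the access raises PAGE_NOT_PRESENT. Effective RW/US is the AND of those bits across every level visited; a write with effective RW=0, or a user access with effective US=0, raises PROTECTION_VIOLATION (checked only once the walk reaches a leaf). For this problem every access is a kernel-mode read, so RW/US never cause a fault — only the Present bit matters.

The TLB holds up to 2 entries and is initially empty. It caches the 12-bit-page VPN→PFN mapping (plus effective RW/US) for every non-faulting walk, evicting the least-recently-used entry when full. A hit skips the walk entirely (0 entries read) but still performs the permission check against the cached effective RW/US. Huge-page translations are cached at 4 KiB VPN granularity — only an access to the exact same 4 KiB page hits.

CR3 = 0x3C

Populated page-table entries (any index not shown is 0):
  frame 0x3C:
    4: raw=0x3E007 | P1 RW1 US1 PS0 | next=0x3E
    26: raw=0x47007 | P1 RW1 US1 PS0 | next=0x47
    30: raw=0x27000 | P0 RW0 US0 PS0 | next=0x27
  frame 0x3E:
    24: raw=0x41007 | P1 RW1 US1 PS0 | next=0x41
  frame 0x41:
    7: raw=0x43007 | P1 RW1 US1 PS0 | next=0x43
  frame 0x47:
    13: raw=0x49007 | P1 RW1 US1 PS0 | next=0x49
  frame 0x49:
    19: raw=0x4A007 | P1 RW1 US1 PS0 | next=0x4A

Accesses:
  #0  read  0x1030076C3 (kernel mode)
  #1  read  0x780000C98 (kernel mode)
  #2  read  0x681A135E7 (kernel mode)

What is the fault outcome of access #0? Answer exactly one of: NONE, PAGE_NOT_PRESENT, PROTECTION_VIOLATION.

Per-access translation:
#0 VA=0x1030076C3 (r,kernel):
  lvl0: tbl 0x3C, slot 4 ⇒ 0x3E007 (P1/RW1/US1/PS0)
  lvl1: tbl 0x3E, slot 24 ⇒ 0x41007 (P1/RW1/US1/PS0)
  lvl2: tbl 0x41, slot 7 ⇒ 0x43007 (P1/RW1/US1/PS0)
  ⇒ phys 0x436C3  [3 reads]
#1 VA=0x780000C98 (r,kernel):
  lvl0: tbl 0x3C, slot 30 ⇒ 0x27000 (P0/RW0/US0/PS0)
  ✗ PAGE_NOT_PRESENT  [1 reads]
#2 VA=0x681A135E7 (r,kernel):
  lvl0: tbl 0x3C, slot 26 ⇒ 0x47007 (P1/RW1/US1/PS0)
  lvl1: tbl 0x47, slot 13 ⇒ 0x49007 (P1/RW1/US1/PS0)
  lvl2: tbl 0x49, slot 19 ⇒ 0x4A007 (P1/RW1/US1/PS0)
  ⇒ phys 0x4A5E7  [3 reads]

Access #0 fault: NONE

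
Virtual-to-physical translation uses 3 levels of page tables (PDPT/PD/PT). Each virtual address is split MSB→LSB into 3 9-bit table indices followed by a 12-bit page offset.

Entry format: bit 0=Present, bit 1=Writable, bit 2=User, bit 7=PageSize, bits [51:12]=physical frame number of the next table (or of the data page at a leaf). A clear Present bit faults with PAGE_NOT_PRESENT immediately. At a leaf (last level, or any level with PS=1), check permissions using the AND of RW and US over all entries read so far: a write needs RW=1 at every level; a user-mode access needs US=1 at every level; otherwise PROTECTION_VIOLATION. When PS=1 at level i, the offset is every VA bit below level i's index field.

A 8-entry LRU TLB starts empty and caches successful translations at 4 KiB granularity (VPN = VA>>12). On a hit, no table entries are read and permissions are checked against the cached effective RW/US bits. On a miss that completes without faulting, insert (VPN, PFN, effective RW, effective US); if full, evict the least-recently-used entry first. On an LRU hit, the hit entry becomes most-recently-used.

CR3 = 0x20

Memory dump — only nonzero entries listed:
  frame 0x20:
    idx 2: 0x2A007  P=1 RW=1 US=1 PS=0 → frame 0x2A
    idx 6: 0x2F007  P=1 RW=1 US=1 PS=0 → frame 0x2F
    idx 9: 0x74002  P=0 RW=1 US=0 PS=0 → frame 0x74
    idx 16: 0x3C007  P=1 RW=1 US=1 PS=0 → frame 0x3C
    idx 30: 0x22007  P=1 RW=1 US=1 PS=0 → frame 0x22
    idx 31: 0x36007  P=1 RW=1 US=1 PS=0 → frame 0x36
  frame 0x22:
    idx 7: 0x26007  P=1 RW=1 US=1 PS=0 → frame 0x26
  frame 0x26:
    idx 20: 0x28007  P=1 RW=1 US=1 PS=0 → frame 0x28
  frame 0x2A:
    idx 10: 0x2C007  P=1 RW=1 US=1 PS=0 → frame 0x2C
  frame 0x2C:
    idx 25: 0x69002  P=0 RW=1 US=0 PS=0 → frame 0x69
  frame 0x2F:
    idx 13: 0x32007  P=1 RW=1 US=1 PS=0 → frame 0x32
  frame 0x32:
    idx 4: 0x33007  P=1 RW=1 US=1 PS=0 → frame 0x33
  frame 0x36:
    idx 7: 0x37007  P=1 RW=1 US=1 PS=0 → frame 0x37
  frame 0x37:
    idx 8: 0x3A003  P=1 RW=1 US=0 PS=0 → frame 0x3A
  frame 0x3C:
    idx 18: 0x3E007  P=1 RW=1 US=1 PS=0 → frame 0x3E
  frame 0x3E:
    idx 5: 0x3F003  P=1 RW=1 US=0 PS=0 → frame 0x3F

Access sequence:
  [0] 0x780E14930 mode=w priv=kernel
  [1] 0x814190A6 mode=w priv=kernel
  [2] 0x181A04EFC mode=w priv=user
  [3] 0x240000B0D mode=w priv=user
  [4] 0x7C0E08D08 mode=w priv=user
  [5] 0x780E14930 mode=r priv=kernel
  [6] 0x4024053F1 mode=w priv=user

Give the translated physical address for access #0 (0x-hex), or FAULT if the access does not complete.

Per-access translation:
#0 VA=0x780E14930 (w,kernel):
  L0 @0x20[30] → 0x22007  P=1,RW=1,US=1,PS=0
  L1 @0x22[7] → 0x26007  P=1,RW=1,US=1,PS=0
  L2 @0x26[20] → 0x28007  P=1,RW=1,US=1,PS=0
  ⇒ phys 0x28930  [3 reads]
#1 VA=0x814190A6 (w,kernel):
  L0 @0x20[2] → 0x2A007  P=1,RW=1,US=1,PS=0
  L1 @0x2A[10] → 0x2C007  P=1,RW=1,US=1,PS=0
  L2 @0x2C[25] → 0x69002  P=0,RW=1,US=0,PS=0
  → PAGE_NOT_PRESENT  (3 entries read)
#2 VA=0x181A04EFC (w,user):
  L0 @0x20[6] → 0x2F007  P=1,RW=1,US=1,PS=0
  L1 @0x2F[13] → 0x32007  P=1,RW=1,US=1,PS=0
  L2 @0x32[4] → 0x33007  P=1,RW=1,US=1,PS=0
  ⇒ phys 0x33EFC  [3 reads]
#3 VA=0x240000B0D (w,user):
  L0 @0x20[9] → 0x74002  P=0,RW=1,US=0,PS=0
  → PAGE_NOT_PRESENT  (1 entries read)
#4 VA=0x7C0E08D08 (w,user):
  L0 @0x20[31] → 0x36007  P=1,RW=1,US=1,PS=0
  L1 @0x36[7] → 0x37007  P=1,RW=1,US=1,PS=0
  L2 @0x37[8] → 0x3A003  P=1,RW=1,US=0,PS=0
  → PROTECTION_VIOLATION  (3 entries read)
#5 VA=0x780E14930 (r,kernel):
  TLB hit vpn=0x780E14 → PA=0x28930
#6 VA=0x4024053F1 (w,user):
  L0 @0x20[16] → 0x3C007  P=1,RW=1,US=1,PS=0
  L1 @0x3C[18] → 0x3E007  P=1,RW=1,US=1,PS=0
  L2 @0x3E[5] → 0x3F003  P=1,RW=1,US=0,PS=0
  → PROTECTION_VIOLATION  (3 entries read)

Access #0 PA: 0x28930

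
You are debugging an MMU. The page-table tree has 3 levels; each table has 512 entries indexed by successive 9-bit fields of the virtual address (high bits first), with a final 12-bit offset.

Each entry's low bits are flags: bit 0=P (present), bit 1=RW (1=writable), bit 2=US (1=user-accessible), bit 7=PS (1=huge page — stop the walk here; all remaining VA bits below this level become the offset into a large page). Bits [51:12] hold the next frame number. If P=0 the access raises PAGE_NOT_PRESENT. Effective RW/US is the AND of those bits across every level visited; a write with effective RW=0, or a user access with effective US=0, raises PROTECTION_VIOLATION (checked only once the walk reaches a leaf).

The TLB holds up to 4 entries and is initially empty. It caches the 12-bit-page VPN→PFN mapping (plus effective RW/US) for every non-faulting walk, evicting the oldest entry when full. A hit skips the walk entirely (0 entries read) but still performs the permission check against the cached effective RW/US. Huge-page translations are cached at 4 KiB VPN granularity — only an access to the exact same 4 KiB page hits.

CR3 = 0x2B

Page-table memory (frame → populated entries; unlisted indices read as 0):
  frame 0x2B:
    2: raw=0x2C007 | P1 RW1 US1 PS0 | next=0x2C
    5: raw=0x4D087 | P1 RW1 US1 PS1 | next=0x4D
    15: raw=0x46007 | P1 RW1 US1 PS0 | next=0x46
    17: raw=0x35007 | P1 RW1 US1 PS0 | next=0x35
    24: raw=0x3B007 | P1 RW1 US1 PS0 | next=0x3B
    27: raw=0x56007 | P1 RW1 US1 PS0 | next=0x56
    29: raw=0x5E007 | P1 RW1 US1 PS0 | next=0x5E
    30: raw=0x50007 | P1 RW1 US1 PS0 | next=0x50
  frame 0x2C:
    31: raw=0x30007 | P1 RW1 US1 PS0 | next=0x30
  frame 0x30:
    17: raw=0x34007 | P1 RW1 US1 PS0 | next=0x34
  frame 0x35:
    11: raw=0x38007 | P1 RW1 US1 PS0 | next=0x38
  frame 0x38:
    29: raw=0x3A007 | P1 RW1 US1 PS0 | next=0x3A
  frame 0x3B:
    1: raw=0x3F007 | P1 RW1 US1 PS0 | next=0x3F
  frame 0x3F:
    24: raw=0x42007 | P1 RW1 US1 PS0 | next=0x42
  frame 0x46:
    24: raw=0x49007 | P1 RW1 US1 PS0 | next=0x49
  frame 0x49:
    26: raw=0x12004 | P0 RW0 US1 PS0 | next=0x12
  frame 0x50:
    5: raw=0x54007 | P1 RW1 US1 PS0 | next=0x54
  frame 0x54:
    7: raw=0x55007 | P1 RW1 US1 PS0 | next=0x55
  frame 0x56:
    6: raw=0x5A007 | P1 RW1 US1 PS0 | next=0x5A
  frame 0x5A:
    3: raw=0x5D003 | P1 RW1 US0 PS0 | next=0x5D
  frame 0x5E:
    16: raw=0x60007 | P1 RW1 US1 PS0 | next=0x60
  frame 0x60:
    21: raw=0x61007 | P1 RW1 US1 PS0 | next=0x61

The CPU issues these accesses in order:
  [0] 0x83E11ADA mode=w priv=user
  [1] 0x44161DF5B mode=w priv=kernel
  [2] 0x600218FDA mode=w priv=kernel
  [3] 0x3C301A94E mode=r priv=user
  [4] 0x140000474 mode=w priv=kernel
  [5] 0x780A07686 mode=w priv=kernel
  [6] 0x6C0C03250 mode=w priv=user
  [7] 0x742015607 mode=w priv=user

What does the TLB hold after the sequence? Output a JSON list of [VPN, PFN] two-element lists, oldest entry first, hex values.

Per-access translation:
#0 VA=0x83E11ADA (w,user):
  [0] read 0x2B idx=2: raw=0x2C007 flags P=1 W=1 U=1 S=0
  [1] read 0x2C idx=31: raw=0x30007 flags P=1 W=1 U=1 S=0
  [2] read 0x30 idx=17: raw=0x34007 flags P=1 W=1 U=1 S=0
  ✓ 0x34ADA  — 3 lookups
#1 VA=0x44161DF5B (w,kernel):
  [0] read 0x2B idx=17: raw=0x35007 flags P=1 W=1 U=1 S=0
  [1] read 0x35 idx=11: raw=0x38007 flags P=1 W=1 U=1 S=0
  [2] read 0x38 idx=29: raw=0x3A007 flags P=1 W=1 U=1 S=0
  ✓ 0x3AF5B  — 3 lookups
#2 VA=0x600218FDA (w,kernel):
  [0] read 0x2B idx=24: raw=0x3B007 flags P=1 W=1 U=1 S=0
  [1] read 0x3B idx=1: raw=0x3F007 flags P=1 W=1 U=1 S=0
  [2] read 0x3F idx=24: raw=0x42007 flags P=1 W=1 U=1 S=0
  ✓ 0x42FDA  — 3 lookups
#3 VA=0x3C301A94E (r,user):
  [0] read 0x2B idx=15: raw=0x46007 flags P=1 W=1 U=1 S=0
  [1] read 0x46 idx=24: raw=0x49007 flags P=1 W=1 U=1 S=0
  [2] read 0x49 idx=26: raw=0x12004 flags P=0 W=0 U=1 S=0
  ✗ PAGE_NOT_PRESENT  [3 reads]
#4 VA=0x140000474 (w,kernel):
  [0] read 0x2B idx=5: raw=0x4D087 flags P=1 W=1 U=1 S=1
  ✓ 0x4D474 (huge @L0)  — 1 lookups
#5 VA=0x780A07686 (w,kernel):
  [0] read 0x2B idx=30: raw=0x50007 flags P=1 W=1 U=1 S=0
  [1] read 0x50 idx=5: raw=0x54007 flags P=1 W=1 U=1 S=0
  [2] read 0x54 idx=7: raw=0x55007 flags P=1 W=1 U=1 S=0
  ✓ 0x55686  — 3 lookups
#6 VA=0x6C0C03250 (w,user):
  [0] read 0x2B idx=27: raw=0x56007 flags P=1 W=1 U=1 S=0
  [1] read 0x56 idx=6: raw=0x5A007 flags P=1 W=1 U=1 S=0
  [2] read 0x5A idx=3: raw=0x5D003 flags P=1 W=1 U=0 S=0
  ✗ PROTECTION_VIOLATION  [3 reads]
#7 VA=0x742015607 (w,user):
  [0] read 0x2B idx=29: raw=0x5E007 flags P=1 W=1 U=1 S=0
  [1] read 0x5E idx=16: raw=0x60007 flags P=1 W=1 U=1 S=0
  [2] read 0x60 idx=21: raw=0x61007 flags P=1 W=1 U=1 S=0
  ✓ 0x61607  — 3 lookups

TLB: [["0x600218", "0x42"], ["0x140000", "0x4D"], ["0x780A07", "0x55"], ["0x742015", "0x61"]]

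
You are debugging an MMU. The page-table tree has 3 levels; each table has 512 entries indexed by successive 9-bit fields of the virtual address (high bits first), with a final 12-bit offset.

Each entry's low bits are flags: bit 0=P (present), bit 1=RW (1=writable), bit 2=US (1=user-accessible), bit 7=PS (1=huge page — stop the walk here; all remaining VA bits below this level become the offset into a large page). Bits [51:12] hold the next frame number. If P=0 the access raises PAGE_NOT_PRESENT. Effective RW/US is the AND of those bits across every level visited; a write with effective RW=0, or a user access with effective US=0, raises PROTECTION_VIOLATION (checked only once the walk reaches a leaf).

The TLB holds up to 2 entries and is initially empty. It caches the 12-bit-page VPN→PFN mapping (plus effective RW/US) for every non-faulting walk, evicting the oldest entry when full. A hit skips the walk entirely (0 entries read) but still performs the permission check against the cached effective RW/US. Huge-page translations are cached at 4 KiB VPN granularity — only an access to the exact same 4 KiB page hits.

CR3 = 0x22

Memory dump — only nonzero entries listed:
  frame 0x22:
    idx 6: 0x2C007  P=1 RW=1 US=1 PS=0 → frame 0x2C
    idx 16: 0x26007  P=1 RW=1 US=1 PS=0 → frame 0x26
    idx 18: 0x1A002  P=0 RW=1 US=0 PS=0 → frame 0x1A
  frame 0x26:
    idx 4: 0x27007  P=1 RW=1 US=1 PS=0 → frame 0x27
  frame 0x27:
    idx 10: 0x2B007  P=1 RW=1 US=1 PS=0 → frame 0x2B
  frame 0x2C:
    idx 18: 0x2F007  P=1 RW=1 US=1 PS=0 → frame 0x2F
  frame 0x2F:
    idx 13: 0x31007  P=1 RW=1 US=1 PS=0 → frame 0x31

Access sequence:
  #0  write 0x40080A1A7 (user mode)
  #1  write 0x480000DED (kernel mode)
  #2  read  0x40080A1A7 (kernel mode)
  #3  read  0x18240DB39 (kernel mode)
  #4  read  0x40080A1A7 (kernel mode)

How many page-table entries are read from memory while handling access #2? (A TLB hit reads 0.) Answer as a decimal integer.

Per-access translation:
#0 VA=0x40080A1A7 (w,user):
  [0] read 0x22 idx=16: raw=0x26007 flags P=1 W=1 U=1 S=0
  [1] read 0x26 idx=4: raw=0x27007 flags P=1 W=1 U=1 S=0
  [2] read 0x27 idx=10: raw=0x2B007 flags P=1 W=1 U=1 S=0
  → PA=0x2B1A7  (3 entries read)
#1 VA=0x480000DED (w,kernel):
  [0] read 0x22 idx=18: raw=0x1A002 flags P=0 W=1 U=0 S=0
  ✗ PAGE_NOT_PRESENT  [1 reads]
#2 VA=0x40080A1A7 (r,kernel):
  TLB hit vpn=0x40080A → PA=0x2B1A7
#3 VA=0x18240DB39 (r,kernel):
  [0] read 0x22 idx=6: raw=0x2C007 flags P=1 W=1 U=1 S=0
  [1] read 0x2C idx=18: raw=0x2F007 flags P=1 W=1 U=1 S=0
  [2] read 0x2F idx=13: raw=0x31007 flags P=1 W=1 U=1 S=0
  → PA=0x31B39  (3 entries read)
#4 VA=0x40080A1A7 (r,kernel):
  TLB hit vpn=0x40080A → PA=0x2B1A7

Entries read for #2: 0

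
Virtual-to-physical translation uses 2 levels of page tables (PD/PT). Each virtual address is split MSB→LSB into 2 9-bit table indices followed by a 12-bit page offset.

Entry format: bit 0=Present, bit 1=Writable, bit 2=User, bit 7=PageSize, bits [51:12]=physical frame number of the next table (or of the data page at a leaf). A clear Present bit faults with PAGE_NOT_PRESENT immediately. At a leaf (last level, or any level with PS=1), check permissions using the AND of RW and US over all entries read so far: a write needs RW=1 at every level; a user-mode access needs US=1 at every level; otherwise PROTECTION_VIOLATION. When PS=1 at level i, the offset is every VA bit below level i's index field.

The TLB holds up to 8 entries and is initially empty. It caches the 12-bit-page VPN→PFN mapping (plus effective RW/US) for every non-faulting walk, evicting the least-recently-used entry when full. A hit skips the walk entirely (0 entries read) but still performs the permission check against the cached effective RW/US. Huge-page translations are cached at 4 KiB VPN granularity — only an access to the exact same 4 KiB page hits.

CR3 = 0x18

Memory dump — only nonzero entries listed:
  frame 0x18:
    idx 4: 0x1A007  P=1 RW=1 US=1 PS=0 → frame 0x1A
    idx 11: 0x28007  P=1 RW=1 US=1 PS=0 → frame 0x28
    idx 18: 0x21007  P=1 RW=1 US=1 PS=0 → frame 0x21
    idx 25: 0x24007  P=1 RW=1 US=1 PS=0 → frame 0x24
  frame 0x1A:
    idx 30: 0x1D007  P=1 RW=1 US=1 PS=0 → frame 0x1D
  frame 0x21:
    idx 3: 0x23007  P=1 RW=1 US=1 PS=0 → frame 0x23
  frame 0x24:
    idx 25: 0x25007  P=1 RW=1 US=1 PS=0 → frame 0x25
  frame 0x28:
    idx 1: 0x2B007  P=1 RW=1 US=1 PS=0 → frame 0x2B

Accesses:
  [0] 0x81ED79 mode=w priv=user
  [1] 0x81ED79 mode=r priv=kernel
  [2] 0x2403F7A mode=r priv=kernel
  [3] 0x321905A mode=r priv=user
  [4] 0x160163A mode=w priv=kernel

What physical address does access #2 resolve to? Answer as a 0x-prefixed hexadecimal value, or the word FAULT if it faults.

Per-access translation:
#0 VA=0x81ED79 (w,user):
  L0: frame=0x18 idx=4 entry=0x1A007 [P=1 RW=1 US=1 PS=0]
  L1: frame=0x1A idx=30 entry=0x1D007 [P=1 RW=1 US=1 PS=0]
  ⇒ phys 0x1DD79  [2 reads]
#1 VA=0x81ED79 (r,kernel):
  TLB hit vpn=0x81E → PA=0x1DD79
#2 VA=0x2403F7A (r,kernel):
  L0: frame=0x18 idx=18 entry=0x21007 [P=1 RW=1 US=1 PS=0]
  L1: frame=0x21 idx=3 entry=0x23007 [P=1 RW=1 US=1 PS=0]
  ⇒ phys 0x23F7A  [2 reads]
#3 VA=0x321905A (r,user):
  L0: frame=0x18 idx=25 entry=0x24007 [P=1 RW=1 US=1 PS=0]
  L1: frame=0x24 idx=25 entry=0x25007 [P=1 RW=1 US=1 PS=0]
  ⇒ phys 0x2505A  [2 reads]
#4 VA=0x160163A (w,kernel):
  L0: frame=0x18 idx=11 entry=0x28007 [P=1 RW=1 US=1 PS=0]
  L1: frame=0x28 idx=1 entry=0x2B007 [P=1 RW=1 US=1 PS=0]
  ⇒ phys 0x2B63A  [2 reads]

Access #2 PA: 0x23F7A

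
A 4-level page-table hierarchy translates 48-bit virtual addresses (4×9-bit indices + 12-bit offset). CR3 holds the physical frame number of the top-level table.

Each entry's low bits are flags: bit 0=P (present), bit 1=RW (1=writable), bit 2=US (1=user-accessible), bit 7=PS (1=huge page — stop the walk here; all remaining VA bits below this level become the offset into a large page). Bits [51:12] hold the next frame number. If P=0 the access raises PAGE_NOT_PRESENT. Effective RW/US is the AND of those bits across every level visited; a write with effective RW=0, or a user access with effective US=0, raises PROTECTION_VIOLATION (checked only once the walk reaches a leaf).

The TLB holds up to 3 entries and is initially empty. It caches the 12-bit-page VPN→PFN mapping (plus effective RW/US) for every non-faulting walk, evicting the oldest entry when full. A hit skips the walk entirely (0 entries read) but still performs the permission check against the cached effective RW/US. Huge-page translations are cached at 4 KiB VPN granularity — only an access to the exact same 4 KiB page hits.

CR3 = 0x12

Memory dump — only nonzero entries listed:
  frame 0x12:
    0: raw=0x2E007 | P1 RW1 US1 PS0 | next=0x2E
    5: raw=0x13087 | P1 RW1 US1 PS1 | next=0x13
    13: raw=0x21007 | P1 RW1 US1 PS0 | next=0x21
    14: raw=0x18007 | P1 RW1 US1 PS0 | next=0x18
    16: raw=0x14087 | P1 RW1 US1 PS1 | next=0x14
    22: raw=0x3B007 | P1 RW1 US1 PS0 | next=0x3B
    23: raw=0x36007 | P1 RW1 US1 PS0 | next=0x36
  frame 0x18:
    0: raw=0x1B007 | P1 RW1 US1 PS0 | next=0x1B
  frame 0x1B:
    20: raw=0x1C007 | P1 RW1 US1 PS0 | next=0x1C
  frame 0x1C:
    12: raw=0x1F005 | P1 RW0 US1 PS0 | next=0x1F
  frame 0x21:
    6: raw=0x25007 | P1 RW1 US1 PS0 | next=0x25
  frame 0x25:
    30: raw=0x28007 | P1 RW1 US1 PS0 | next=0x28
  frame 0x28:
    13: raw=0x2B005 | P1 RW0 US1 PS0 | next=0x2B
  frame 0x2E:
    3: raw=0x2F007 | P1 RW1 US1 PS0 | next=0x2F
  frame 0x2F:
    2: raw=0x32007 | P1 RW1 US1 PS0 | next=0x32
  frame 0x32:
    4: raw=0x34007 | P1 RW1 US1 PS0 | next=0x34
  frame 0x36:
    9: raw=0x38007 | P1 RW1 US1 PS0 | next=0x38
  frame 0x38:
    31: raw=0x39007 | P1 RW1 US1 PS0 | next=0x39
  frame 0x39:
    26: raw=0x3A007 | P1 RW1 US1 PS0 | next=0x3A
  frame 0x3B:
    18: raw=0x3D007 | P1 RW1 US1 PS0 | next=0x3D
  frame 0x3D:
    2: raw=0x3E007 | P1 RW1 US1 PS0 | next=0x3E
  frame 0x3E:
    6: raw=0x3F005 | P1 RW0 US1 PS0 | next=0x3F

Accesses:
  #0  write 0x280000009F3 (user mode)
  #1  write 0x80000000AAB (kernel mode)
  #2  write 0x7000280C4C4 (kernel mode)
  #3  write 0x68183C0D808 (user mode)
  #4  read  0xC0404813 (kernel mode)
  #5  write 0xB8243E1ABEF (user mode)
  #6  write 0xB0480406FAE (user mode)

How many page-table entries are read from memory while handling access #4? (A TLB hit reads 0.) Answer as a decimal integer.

Per-access translation:
#0 VA=0x280000009F3 (w,user):
  L0: frame=0x12 idx=5 entry=0x13087 [P=1 RW=1 US=1 PS=1]
  ✓ 0x139F3 (huge @L0)  — 1 lookups
#1 VA=0x80000000AAB (w,kernel):
  L0: frame=0x12 idx=16 entry=0x14087 [P=1 RW=1 US=1 PS=1]
  ✓ 0x14AAB (huge @L0)  — 1 lookups
#2 VA=0x7000280C4C4 (w,kernel):
  L0: frame=0x12 idx=14 entry=0x18007 [P=1 RW=1 US=1 PS=0]
  L1: frame=0x18 idx=0 entry=0x1B007 [P=1 RW=1 US=1 PS=0]
  L2: frame=0x1B idx=20 entry=0x1C007 [P=1 RW=1 US=1 PS=0]
  L3: frame=0x1C idx=12 entry=0x1F005 [P=1 RW=0 US=1 PS=0]
  ⇒ fault: PROTECTION_VIOLATION  — 4 lookups
#3 VA=0x68183C0D808 (w,user):
  L0: frame=0x12 idx=13 entry=0x21007 [P=1 RW=1 US=1 PS=0]
  L1: frame=0x21 idx=6 entry=0x25007 [P=1 RW=1 US=1 PS=0]
  L2: frame=0x25 idx=30 entry=0x28007 [P=1 RW=1 US=1 PS=0]
  L3: frame=0x28 idx=13 entry=0x2B005 [P=1 RW=0 US=1 PS=0]
  ⇒ fault: PROTECTION_VIOLATION  — 4 lookups
#4 VA=0xC0404813 (r,kernel):
  L0: frame=0x12 idx=0 entry=0x2E007 [P=1 RW=1 US=1 PS=0]
  L1: frame=0x2E idx=3 entry=0x2F007 [P=1 RW=1 US=1 PS=0]
  L2: frame=0x2F idx=2 entry=0x32007 [P=1 RW=1 US=1 PS=0]
  L3: frame=0x32 idx=4 entry=0x34007 [P=1 RW=1 US=1 PS=0]
  ✓ 0x34813  — 4 lookups
#5 VA=0xB8243E1ABEF (w,user):
  L0: frame=0x12 idx=23 entry=0x36007 [P=1 RW=1 US=1 PS=0]
  L1: frame=0x36 idx=9 entry=0x38007 [P=1 RW=1 US=1 PS=0]
  L2: frame=0x38 idx=31 entry=0x39007 [P=1 RW=1 US=1 PS=0]
  L3: frame=0x39 idx=26 entry=0x3A007 [P=1 RW=1 US=1 PS=0]
  ✓ 0x3ABEF  — 4 lookups
#6 VA=0xB0480406FAE (w,user):
  L0: frame=0x12 idx=22 entry=0x3B007 [P=1 RW=1 US=1 PS=0]
  L1: frame=0x3B idx=18 entry=0x3D007 [P=1 RW=1 US=1 PS=0]
  L2: frame=0x3D idx=2 entry=0x3E007 [P=1 RW=1 US=1 PS=0]
  L3: frame=0x3E idx=6 entry=0x3F005 [P=1 RW=0 US=1 PS=0]
  ⇒ fault: PROTECTION_VIOLATION  — 4 lookups

Entries read for #4: 4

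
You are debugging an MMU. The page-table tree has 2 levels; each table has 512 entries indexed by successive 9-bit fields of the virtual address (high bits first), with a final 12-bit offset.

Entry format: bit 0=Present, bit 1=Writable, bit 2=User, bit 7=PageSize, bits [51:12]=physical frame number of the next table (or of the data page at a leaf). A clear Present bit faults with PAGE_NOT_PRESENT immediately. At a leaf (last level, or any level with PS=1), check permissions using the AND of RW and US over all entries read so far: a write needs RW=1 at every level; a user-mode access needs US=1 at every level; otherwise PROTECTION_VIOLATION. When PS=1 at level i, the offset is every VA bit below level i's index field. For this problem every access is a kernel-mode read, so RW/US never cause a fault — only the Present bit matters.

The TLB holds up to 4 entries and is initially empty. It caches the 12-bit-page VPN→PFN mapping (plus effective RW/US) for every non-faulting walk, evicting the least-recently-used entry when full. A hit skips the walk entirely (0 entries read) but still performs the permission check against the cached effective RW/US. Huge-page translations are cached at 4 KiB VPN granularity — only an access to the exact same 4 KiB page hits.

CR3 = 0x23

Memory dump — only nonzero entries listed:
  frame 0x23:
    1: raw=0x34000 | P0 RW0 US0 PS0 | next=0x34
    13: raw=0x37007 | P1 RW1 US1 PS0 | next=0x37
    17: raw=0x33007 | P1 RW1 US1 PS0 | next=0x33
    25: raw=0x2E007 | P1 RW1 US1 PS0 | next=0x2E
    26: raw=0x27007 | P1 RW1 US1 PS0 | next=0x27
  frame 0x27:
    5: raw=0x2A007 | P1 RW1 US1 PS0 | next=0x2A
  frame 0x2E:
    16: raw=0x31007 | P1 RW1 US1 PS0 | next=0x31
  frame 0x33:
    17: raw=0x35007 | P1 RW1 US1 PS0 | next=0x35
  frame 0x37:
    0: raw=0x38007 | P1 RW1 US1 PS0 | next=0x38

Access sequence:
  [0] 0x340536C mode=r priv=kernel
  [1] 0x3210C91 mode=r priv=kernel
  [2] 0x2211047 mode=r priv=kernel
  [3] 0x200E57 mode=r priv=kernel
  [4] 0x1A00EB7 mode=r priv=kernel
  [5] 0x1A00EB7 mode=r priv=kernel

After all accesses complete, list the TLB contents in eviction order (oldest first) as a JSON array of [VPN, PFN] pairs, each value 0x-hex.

Trace:
#0 VA=0x340536C (r,kernel):
  L0: frame=0x23 idx=26 entry=0x27007 [P=1 RW=1 US=1 PS=0]
  L1: frame=0x27 idx=5 entry=0x2A007 [P=1 RW=1 US=1 PS=0]
  ✓ 0x2A36C  — 2 lookups
#1 VA=0x3210C91 (r,kernel):
  L0: frame=0x23 idx=25 entry=0x2E007 [P=1 RW=1 US=1 PS=0]
  L1: frame=0x2E idx=16 entry=0x31007 [P=1 RW=1 US=1 PS=0]
  ✓ 0x31C91  — 2 lookups
#2 VA=0x2211047 (r,kernel):
  L0: frame=0x23 idx=17 entry=0x33007 [P=1 RW=1 US=1 PS=0]
  L1: frame=0x33 idx=17 entry=0x35007 [P=1 RW=1 US=1 PS=0]
  ✓ 0x35047  — 2 lookups
#3 VA=0x200E57 (r,kernel):
  L0: frame=0x23 idx=1 entry=0x34000 [P=0 RW=0 US=0 PS=0]
  → PAGE_NOT_PRESENT  (1 entries read)
#4 VA=0x1A00EB7 (r,kernel):
  L0: frame=0x23 idx=13 entry=0x37007 [P=1 RW=1 US=1 PS=0]
  L1: frame=0x37 idx=0 entry=0x38007 [P=1 RW=1 US=1 PS=0]
  ✓ 0x38EB7  — 2 lookups
#5 VA=0x1A00EB7 (r,kernel):
  TLB hit vpn=0x1A00 → PA=0x38EB7

TLB: [["0x3405", "0x2A"], ["0x3210", "0x31"], ["0x2211", "0x35"], ["0x1A00", "0x38"]]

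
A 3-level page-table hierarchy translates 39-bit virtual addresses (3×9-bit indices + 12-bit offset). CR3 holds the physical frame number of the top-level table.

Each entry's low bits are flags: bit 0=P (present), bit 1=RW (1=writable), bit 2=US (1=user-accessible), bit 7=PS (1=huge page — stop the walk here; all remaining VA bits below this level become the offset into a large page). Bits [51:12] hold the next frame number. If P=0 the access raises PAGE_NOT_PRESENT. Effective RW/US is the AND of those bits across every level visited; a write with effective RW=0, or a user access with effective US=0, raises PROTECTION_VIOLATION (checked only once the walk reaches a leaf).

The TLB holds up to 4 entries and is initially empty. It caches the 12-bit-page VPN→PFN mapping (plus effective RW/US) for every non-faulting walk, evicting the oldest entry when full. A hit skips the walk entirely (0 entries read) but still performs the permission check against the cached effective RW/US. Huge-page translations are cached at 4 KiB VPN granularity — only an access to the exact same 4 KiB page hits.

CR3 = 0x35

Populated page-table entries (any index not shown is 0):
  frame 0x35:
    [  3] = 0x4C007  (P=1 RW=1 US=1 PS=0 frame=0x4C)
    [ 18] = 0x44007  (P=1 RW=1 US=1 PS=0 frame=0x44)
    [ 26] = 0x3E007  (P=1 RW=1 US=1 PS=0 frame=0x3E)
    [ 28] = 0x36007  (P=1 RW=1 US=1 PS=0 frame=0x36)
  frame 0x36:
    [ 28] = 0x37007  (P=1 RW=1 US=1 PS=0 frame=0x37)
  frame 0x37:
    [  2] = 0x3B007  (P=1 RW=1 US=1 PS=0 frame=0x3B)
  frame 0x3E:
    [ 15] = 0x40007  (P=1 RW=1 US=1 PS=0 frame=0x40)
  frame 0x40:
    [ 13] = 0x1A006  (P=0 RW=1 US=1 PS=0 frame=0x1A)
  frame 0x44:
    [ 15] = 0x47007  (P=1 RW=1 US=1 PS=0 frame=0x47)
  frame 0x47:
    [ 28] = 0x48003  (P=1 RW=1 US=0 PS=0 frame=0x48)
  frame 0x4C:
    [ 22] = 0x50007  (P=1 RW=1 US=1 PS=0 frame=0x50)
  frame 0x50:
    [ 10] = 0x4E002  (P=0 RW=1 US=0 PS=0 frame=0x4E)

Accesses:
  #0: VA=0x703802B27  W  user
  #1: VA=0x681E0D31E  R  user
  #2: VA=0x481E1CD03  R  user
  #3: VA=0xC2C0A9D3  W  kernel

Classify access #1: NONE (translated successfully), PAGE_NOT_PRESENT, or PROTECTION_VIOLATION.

Per-access translation:
#0 VA=0x703802B27 (w,user):
  L0: frame=0x35 idx=28 entry=0x36007 [P=1 RW=1 US=1 PS=0]
  L1: frame=0x36 idx=28 entry=0x37007 [P=1 RW=1 US=1 PS=0]
  L2: frame=0x37 idx=2 entry=0x3B007 [P=1 RW=1 US=1 PS=0]
  ⇒ phys 0x3BB27  [3 reads]
#1 VA=0x681E0D31E (r,user):
  L0: frame=0x35 idx=26 entry=0x3E007 [P=1 RW=1 US=1 PS=0]
  L1: frame=0x3E idx=15 entry=0x40007 [P=1 RW=1 US=1 PS=0]
  L2: frame=0x40 idx=13 entry=0x1A006 [P=0 RW=1 US=1 PS=0]
  ✗ PAGE_NOT_PRESENT  [3 reads]
#2 VA=0x481E1CD03 (r,user):
  L0: frame=0x35 idx=18 entry=0x44007 [P=1 RW=1 US=1 PS=0]
  L1: frame=0x44 idx=15 entry=0x47007 [P=1 RW=1 US=1 PS=0]
  L2: frame=0x47 idx=28 entry=0x48003 [P=1 RW=1 US=0 PS=0]
  ✗ PROTECTION_VIOLATION  [3 reads]
#3 VA=0xC2C0A9D3 (w,kernel):
  L0: frame=0x35 idx=3 entry=0x4C007 [P=1 RW=1 US=1 PS=0]
  L1: frame=0x4C idx=22 entry=0x50007 [P=1 RW=1 US=1 PS=0]
  L2: frame=0x50 idx=10 entry=0x4E002 [P=0 RW=1 US=0 PS=0]
  ✗ PAGE_NOT_PRESENT  [3 reads]

Access #1 fault: PAGE_NOT_PRESENT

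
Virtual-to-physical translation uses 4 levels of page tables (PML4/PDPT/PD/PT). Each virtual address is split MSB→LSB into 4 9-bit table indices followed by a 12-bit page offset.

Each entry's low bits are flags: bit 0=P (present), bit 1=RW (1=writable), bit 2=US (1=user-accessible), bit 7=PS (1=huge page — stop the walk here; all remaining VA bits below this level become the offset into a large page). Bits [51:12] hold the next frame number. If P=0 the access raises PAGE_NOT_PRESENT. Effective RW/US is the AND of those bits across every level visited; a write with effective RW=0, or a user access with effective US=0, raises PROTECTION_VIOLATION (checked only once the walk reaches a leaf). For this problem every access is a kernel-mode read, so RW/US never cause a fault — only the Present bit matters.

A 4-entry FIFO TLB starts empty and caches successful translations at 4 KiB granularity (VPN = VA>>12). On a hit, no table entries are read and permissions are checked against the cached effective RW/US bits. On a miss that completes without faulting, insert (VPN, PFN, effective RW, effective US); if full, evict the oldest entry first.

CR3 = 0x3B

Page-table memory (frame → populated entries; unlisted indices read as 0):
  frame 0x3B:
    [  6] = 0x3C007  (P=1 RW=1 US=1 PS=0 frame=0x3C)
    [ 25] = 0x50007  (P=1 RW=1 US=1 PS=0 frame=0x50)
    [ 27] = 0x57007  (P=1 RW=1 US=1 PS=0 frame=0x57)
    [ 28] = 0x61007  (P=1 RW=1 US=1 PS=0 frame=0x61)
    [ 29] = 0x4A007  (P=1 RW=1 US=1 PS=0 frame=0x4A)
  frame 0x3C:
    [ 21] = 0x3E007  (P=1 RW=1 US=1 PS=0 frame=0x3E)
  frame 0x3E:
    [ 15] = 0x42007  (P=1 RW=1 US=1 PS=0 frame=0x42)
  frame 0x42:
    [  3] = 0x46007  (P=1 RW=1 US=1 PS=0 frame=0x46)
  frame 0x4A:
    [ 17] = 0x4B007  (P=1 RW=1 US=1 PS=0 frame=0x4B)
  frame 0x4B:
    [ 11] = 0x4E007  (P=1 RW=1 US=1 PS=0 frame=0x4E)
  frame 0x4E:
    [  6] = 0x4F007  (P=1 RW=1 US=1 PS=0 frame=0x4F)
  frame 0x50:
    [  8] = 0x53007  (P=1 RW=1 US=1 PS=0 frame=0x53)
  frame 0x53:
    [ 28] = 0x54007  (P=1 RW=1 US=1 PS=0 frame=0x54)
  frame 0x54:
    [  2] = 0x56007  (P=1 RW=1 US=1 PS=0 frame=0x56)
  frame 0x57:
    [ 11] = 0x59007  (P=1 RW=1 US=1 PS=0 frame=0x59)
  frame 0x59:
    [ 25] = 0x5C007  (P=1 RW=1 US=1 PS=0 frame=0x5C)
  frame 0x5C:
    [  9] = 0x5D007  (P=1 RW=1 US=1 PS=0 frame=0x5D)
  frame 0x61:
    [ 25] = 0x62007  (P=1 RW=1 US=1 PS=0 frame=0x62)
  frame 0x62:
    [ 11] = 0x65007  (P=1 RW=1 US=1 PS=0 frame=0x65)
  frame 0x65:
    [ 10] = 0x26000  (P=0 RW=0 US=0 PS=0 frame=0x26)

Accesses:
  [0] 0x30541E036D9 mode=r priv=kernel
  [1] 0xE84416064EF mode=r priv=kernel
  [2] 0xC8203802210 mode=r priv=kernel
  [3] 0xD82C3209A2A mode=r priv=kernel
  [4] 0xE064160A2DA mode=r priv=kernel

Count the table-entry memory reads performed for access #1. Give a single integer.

Trace:
#0 VA=0x30541E036D9 (r,kernel):
  L0: frame=0x3B idx=6 entry=0x3C007 [P=1 RW=1 US=1 PS=0]
  L1: frame=0x3C idx=21 entry=0x3E007 [P=1 RW=1 US=1 PS=0]
  L2: frame=0x3E idx=15 entry=0x42007 [P=1 RW=1 US=1 PS=0]
  L3: frame=0x42 idx=3 entry=0x46007 [P=1 RW=1 US=1 PS=0]
  → PA=0x466D9  (4 entries read)
#1 VA=0xE84416064EF (r,kernel):
  L0: frame=0x3B idx=29 entry=0x4A007 [P=1 RW=1 US=1 PS=0]
  L1: frame=0x4A idx=17 entry=0x4B007 [P=1 RW=1 US=1 PS=0]
  L2: frame=0x4B idx=11 entry=0x4E007 [P=1 RW=1 US=1 PS=0]
  L3: frame=0x4E idx=6 entry=0x4F007 [P=1 RW=1 US=1 PS=0]
  → PA=0x4F4EF  (4 entries read)
#2 VA=0xC8203802210 (r,kernel):
  L0: frame=0x3B idx=25 entry=0x50007 [P=1 RW=1 US=1 PS=0]
  L1: frame=0x50 idx=8 entry=0x53007 [P=1 RW=1 US=1 PS=0]
  L2: frame=0x53 idx=28 entry=0x54007 [P=1 RW=1 US=1 PS=0]
  L3: frame=0x54 idx=2 entry=0x56007 [P=1 RW=1 US=1 PS=0]
  → PA=0x56210  (4 entries read)
#3 VA=0xD82C3209A2A (r,kernel):
  L0: frame=0x3B idx=27 entry=0x57007 [P=1 RW=1 US=1 PS=0]
  L1: frame=0x57 idx=11 entry=0x59007 [P=1 RW=1 US=1 PS=0]
  L2: frame=0x59 idx=25 entry=0x5C007 [P=1 RW=1 US=1 PS=0]
  L3: frame=0x5C idx=9 entry=0x5D007 [P=1 RW=1 US=1 PS=0]
  → PA=0x5DA2A  (4 entries read)
#4 VA=0xE064160A2DA (r,kernel):
  L0: frame=0x3B idx=28 entry=0x61007 [P=1 RW=1 US=1 PS=0]
  L1: frame=0x61 idx=25 entry=0x62007 [P=1 RW=1 US=1 PS=0]
  L2: frame=0x62 idx=11 entry=0x65007 [P=1 RW=1 US=1 PS=0]
  L3: frame=0x65 idx=10 entry=0x26000 [P=0 RW=0 US=0 PS=0]
  ⇒ fault: PAGE_NOT_PRESENT  — 4 lookups

Entries read for #1: 4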